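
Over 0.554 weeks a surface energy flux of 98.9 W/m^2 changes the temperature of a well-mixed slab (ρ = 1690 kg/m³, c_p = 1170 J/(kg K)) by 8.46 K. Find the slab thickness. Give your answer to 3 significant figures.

1.98 m

Heat input Q = F Δt = 98.9 × 3.35×10^5 s = 3.31×10^7 J/m².
Required areal heat capacity C = Q / ΔT = 3.92×10^6 J/(m²·K).
Depth D = C / (ρ c_p) = 3.92×10^6 / (1690 × 1170) = 1.98 m.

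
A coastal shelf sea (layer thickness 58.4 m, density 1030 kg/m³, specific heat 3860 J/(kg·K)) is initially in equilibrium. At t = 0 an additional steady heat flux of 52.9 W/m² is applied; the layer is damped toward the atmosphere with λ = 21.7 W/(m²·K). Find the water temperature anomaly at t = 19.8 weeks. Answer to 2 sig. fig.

1.6 K

Areal heat capacity C = ρ c_p D = 1030 × 3860 × 58.4 = 2.32×10^8 J/(m²·K).
τ = C / λ = 2.32×10^8 / 21.7 = 1.07×10^7 s.
Equilibrium anomaly ΔT_eq = F / λ = 52.9 / 21.7 = 2.44 K.
t = 19.8 weeks = 1.20×10^7 s, so t/τ = 1.12.
ΔT(t) = ΔT_eq (1 − e^(−t/τ)) = 2.44 × (1 − e^−1.12) = 1.64 K.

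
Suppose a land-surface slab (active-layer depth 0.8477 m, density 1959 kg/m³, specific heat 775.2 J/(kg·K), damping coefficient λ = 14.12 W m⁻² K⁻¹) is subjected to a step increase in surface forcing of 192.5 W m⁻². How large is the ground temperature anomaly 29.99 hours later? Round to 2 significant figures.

9.5 K

Areal heat capacity C = ρ c_p D = 1959 × 775.2 × 0.8477 = 1.29×10^6 J/(m^2 K).
τ = C / λ = 1.29×10^6 / 14.12 = 91200 s.
Equilibrium anomaly ΔT_eq = F / λ = 192.5 / 14.12 = 13.6 K.
t = 29.99 hours = 1.08×10^5 s, so t/τ = 1.18.
ΔT(t) = ΔT_eq (1 − e^(−t/τ)) = 13.6 × (1 − e^−1.18) = 9.46 K.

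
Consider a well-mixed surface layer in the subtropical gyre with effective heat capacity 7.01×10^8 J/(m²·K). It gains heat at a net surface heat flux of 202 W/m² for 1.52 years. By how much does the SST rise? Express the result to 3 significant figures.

13.8 K

Areal heat capacity C = 7.01×10^8 J/(m²·K) (given).
Net heat input Q = F Δt = 202 × (1.52 years × 3.156×10^7 s/year) = 9.69×10^9 J/m².
ΔT = Q / C = 9.69×10^9 / 7.01×10^8 = 13.8 K.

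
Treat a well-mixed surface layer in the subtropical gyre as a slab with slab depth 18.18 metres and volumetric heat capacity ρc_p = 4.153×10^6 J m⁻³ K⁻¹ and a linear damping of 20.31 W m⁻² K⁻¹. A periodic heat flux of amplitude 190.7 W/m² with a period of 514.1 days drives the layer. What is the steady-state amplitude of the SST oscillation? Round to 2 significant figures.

Areal heat capacity C = ρc_p × D = 4.153×10^6 × 18.18 = 7.55×10^7 J/(m²·K).
Angular frequency ω = 2π / T = 2π / 4.44×10^7 s = 1.41×10^-7 s⁻¹.
√((Cω)² + λ²) = √((10.7)² + 20.31²) = 22.9 W/(m²·K).
Amplitude A = F₀ / √((Cω)²+λ²) = 190.7 / 22.9 = 8.31 K.

8.3 K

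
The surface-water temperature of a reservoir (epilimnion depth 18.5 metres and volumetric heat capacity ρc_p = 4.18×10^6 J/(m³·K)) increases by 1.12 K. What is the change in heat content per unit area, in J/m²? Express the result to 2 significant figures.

Areal heat capacity C = ρc_p × D = 4.18×10^6 × 18.5 = 7.73×10^7 J/(m^2 K).
ΔQ = C ΔT = 7.73×10^7 × 1.12 = 8.66×10^7 J/m².

8.7×10^7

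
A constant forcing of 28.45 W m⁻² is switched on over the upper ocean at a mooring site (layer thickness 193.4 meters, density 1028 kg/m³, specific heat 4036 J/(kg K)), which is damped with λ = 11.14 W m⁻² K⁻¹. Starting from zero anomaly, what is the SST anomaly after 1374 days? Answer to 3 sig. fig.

Areal heat capacity C = ρ c_p D = 1028 × 4036 × 193.4 = 8.02×10^8 J/(m²·K).
τ = C / λ = 8.02×10^8 / 11.14 = 7.20×10^7 s.
Equilibrium anomaly ΔT_eq = F / λ = 28.45 / 11.14 = 2.55 K.
t = 1374 days = 1.19×10^8 s, so t/τ = 1.65.
ΔT(t) = ΔT_eq (1 − e^(−t/τ)) = 2.55 × (1 − e^−1.65) = 2.06 K.

2.06 K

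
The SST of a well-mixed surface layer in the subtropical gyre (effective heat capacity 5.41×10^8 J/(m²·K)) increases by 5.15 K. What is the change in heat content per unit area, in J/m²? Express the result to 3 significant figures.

2.79×10^9

Areal heat capacity C = 5.41×10^8 J/(m²·K) (given).
ΔQ = C ΔT = 5.41×10^8 × 5.15 = 2.79×10^9 J/m².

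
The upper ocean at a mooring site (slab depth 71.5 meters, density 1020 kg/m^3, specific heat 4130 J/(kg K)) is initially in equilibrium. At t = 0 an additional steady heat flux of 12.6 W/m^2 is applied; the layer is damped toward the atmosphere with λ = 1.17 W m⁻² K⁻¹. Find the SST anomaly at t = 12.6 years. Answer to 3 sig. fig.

Areal heat capacity C = ρ c_p D = 1020 × 4130 × 71.5 = 3.01×10^8 J/(m^2 K).
τ = C / λ = 3.01×10^8 / 1.17 = 2.57×10^8 s.
Equilibrium anomaly ΔT_eq = F / λ = 12.6 / 1.17 = 10.8 K.
t = 12.6 years = 3.98×10^8 s, so t/τ = 1.54.
ΔT(t) = ΔT_eq (1 − e^(−t/τ)) = 10.8 × (1 − e^−1.54) = 8.47 K.

8.47 K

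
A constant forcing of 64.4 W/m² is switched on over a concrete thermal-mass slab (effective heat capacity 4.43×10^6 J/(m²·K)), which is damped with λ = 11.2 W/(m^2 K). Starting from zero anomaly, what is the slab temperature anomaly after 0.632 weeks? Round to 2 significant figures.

Areal heat capacity C = 4.43×10^6 J/(m²·K) (given).
τ = C / λ = 4.43×10^6 / 11.2 = 3.96×10^5 s.
Equilibrium anomaly ΔT_eq = F / λ = 64.4 / 11.2 = 5.75 K.
t = 0.632 weeks = 3.82×10^5 s, so t/τ = 0.966.
ΔT(t) = ΔT_eq (1 − e^(−t/τ)) = 5.75 × (1 − e^−0.966) = 3.56 K.

3.6 K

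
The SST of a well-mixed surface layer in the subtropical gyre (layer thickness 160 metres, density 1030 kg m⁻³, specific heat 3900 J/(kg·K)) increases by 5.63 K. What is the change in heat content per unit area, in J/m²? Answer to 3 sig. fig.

3.62×10^9

Areal heat capacity C = ρ c_p D = 1030 × 3900 × 160 = 6.43×10^8 J m⁻² K⁻¹.
ΔQ = C ΔT = 6.43×10^8 × 5.63 = 3.62×10^9 J/m².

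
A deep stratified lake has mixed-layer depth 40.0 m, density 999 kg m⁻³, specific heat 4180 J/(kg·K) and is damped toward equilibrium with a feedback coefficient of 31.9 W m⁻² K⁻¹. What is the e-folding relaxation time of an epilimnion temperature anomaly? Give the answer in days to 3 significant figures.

60.6 days

Areal heat capacity C = ρ c_p D = 999 × 4180 × 40.0 = 1.67×10^8 J/(m²·K).
Relaxation time τ = C / λ = 1.67×10^8 / 31.9 = 5.24×10^6 s.
In days: 5.24×10^6 s / (86400 s/day) = 60.6 days.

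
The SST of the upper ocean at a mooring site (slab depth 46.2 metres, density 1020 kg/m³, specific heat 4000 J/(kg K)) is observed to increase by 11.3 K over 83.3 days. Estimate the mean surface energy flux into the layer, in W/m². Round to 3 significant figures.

296

Areal heat capacity C = ρ c_p D = 1020 × 4000 × 46.2 = 1.88×10^8 J/(m²·K).
Required heat per unit area: Q = C ΔT = 1.88×10^8 × 11.3 = 2.13×10^9 J/m².
Flux F = Q / Δt = 2.13×10^9 / 7.20×10^6 s = 296 W/m².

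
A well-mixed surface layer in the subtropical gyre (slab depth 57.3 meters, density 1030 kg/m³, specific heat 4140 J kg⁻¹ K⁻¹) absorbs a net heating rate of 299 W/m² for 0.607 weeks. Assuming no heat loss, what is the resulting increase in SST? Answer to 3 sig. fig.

0.449 K

Areal heat capacity C = ρ c_p D = 1030 × 4140 × 57.3 = 2.44×10^8 J/(m²·K).
Net heat input Q = F Δt = 299 × (0.607 weeks × 6.048×10^5 s/week) = 1.10×10^8 J/m².
ΔT = Q / C = 1.10×10^8 / 2.44×10^8 = 0.449 K.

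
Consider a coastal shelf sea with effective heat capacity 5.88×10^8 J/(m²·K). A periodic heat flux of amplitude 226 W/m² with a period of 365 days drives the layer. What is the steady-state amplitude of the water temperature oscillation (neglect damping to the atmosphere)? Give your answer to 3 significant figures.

Areal heat capacity C = 5.88×10^8 J/(m²·K) (given).
Angular frequency ω = 2π / T = 2π / 3.15×10^7 s = 1.99×10^-7 s⁻¹.
Cω = 5.88×10^8 × 1.99×10^-7 = 117 W/(m²·K).
Amplitude A = F₀ / (Cω) = 226 / 117 = 1.93 K.

1.93 K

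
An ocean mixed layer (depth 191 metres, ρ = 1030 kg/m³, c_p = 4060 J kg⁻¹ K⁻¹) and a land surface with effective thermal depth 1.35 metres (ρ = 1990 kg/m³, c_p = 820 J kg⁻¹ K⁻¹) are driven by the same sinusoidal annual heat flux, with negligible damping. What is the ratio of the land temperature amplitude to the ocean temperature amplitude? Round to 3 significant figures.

363

C_ocean = 1030 × 4060 × 191 = 7.99×10^8 J/(m²·K).
C_land = 1990 × 820 × 1.35 = 2.20×10^6 J/(m²·K).
Undamped amplitude ∝ 1/C, so A_land/A_ocean = C_ocean/C_land = 363.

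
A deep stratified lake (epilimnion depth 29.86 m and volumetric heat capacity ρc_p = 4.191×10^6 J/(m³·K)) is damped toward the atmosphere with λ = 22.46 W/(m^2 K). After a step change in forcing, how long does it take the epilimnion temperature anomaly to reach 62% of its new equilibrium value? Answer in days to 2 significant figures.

Areal heat capacity C = ρc_p × D = 4.191×10^6 × 29.86 = 1.25×10^8 J/(m²·K).
τ = C / λ = 1.25×10^8 / 22.46 = 5.57×10^6 s.
Fraction reached: 1 − e^(−t/τ) = 0.62 ⇒ t = −τ ln(1 − 0.62) = τ × 0.968.
t = 5.39×10^6 s = 62.4 days.

62 days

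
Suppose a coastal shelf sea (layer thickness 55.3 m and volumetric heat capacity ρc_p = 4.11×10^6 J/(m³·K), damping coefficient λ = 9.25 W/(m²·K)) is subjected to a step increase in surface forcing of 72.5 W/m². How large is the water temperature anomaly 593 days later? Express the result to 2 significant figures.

6.9 K

Areal heat capacity C = ρc_p × D = 4.11×10^6 × 55.3 = 2.27×10^8 J m⁻² K⁻¹.
τ = C / λ = 2.27×10^8 / 9.25 = 2.46×10^7 s.
Equilibrium anomaly ΔT_eq = F / λ = 72.5 / 9.25 = 7.84 K.
t = 593 days = 5.12×10^7 s, so t/τ = 2.09.
ΔT(t) = ΔT_eq (1 − e^(−t/τ)) = 7.84 × (1 − e^−2.09) = 6.86 K.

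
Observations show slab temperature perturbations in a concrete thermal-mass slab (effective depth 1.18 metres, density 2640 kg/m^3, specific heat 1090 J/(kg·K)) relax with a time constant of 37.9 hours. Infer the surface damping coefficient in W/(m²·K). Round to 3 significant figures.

24.9

Areal heat capacity C = ρ c_p D = 2640 × 1090 × 1.18 = 3.40×10^6 J/(m²·K).
τ = 37.9 hours = 1.36×10^5 s.
λ = C / τ = 3.40×10^6 / 1.36×10^5 = 24.9 W/(m²·K).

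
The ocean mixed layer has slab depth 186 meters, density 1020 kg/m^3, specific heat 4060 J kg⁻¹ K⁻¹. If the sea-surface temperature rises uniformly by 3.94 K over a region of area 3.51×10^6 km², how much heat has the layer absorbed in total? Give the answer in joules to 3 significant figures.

Areal heat capacity C = ρ c_p D = 1020 × 4060 × 186 = 7.70×10^8 J m⁻² K⁻¹.
Heat per unit area: q = C ΔT = 7.70×10^8 × 3.94 = 3.03×10^9 J/m².
Total heat: Q = q × A = 3.03×10^9 × (3.51×10^6 × 10⁶ m²) = 1.07×10^22 J.

1.07×10^22 J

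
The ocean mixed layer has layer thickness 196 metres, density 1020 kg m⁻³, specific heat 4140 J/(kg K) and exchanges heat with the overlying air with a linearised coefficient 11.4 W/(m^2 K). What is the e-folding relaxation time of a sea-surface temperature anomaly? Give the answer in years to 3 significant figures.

2.30 years

Areal heat capacity C = ρ c_p D = 1020 × 4140 × 196 = 8.28×10^8 J/(m²·K).
Relaxation time τ = C / λ = 8.28×10^8 / 11.4 = 7.26×10^7 s.
In years: 7.26×10^7 s / (3.156×10^7 s/year) = 2.30 years.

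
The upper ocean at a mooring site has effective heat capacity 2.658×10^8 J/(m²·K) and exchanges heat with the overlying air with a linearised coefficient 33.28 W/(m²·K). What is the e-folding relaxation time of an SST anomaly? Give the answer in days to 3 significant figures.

92.4 days

Areal heat capacity C = 2.658×10^8 J/(m²·K) (given).
Relaxation time τ = C / λ = 2.66×10^8 / 33.28 = 7.99×10^6 s.
In days: 7.99×10^6 s / (86400 s/day) = 92.4 days.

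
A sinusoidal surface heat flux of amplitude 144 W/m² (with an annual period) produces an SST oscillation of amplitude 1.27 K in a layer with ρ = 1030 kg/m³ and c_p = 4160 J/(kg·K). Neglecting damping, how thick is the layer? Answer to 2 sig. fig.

130 m

ω = 2π / 3.15×10^7 s = 1.99×10^-7 s⁻¹.
Required C = F₀ / (A ω) = 144 / (1.27 × 1.99×10^-7) = 5.69×10^8 J/(m²·K).
D = C / (ρ c_p) = 5.69×10^8 / (1030 × 4160) = 133 m.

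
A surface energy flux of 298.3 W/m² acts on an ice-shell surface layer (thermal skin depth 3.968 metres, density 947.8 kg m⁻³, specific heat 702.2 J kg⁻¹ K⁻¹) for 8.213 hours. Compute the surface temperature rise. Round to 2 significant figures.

3.3 K

Areal heat capacity C = ρ c_p D = 947.8 × 702.2 × 3.968 = 2.64×10^6 J/(m^2 K).
Net heat input Q = F Δt = 298.3 × (8.213 hours × 3600 s/hour) = 8.82×10^6 J/m².
ΔT = Q / C = 8.82×10^6 / 2.64×10^6 = 3.34 K.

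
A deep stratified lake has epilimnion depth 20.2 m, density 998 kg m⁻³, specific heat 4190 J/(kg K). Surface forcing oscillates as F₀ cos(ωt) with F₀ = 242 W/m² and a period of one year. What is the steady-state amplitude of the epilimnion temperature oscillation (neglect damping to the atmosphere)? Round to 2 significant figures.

14 K

Areal heat capacity C = ρ c_p D = 998 × 4190 × 20.2 = 8.45×10^7 J m⁻² K⁻¹.
Angular frequency ω = 2π / T = 2π / 3.15×10^7 s = 1.99×10^-7 s⁻¹.
Cω = 8.45×10^7 × 1.99×10^-7 = 16.8 W/(m²·K).
Amplitude A = F₀ / (Cω) = 242 / 16.8 = 14.4 K.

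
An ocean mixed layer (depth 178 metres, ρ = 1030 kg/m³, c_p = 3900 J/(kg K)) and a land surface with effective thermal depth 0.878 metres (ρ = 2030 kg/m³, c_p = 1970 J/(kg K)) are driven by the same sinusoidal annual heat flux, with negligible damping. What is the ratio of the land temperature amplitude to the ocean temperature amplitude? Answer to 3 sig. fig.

204

C_ocean = 1030 × 3900 × 178 = 7.15×10^8 J/(m²·K).
C_land = 2030 × 1970 × 0.878 = 3.51×10^6 J/(m²·K).
Undamped amplitude ∝ 1/C, so A_land/A_ocean = C_ocean/C_land = 204.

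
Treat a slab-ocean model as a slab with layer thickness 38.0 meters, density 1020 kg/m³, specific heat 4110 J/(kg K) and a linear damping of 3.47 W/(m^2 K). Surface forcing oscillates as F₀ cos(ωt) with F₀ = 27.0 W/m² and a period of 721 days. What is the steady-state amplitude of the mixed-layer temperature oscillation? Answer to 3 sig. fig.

1.64 K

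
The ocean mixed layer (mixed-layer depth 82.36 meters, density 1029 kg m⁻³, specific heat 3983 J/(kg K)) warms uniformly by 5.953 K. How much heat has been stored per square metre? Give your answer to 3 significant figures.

Areal heat capacity C = ρ c_p D = 1029 × 3983 × 82.36 = 3.38×10^8 J/(m²·K).
ΔQ = C ΔT = 3.38×10^8 × 5.953 = 2.01×10^9 J/m².

2.01×10^9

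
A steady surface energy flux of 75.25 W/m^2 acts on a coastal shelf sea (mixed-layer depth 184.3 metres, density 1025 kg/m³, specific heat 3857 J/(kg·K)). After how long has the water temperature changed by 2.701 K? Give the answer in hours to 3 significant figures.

7260 hours

Areal heat capacity C = ρ c_p D = 1025 × 3857 × 184.3 = 7.29×10^8 J/(m^2 K).
Time required: Δt = C ΔT / F = 7.29×10^8 × 2.701 / 75.25 = 2.62×10^7 s.
In hours: 2.62×10^7 s / (3600 s/hour) = 7260 hours.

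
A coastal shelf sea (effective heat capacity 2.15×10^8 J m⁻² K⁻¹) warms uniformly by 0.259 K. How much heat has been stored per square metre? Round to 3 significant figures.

Areal heat capacity C = 2.15×10^8 J m⁻² K⁻¹ (given).
ΔQ = C ΔT = 2.15×10^8 × 0.259 = 5.57×10^7 J/m².

5.57×10^7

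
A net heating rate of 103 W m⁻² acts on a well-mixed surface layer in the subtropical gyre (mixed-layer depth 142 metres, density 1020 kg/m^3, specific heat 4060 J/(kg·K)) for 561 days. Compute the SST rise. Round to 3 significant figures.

8.49 K

Areal heat capacity C = ρ c_p D = 1020 × 4060 × 142 = 5.88×10^8 J m⁻² K⁻¹.
Net heat input Q = F Δt = 103 × (561 days × 86400 s/day) = 4.99×10^9 J/m².
ΔT = Q / C = 4.99×10^9 / 5.88×10^8 = 8.49 K.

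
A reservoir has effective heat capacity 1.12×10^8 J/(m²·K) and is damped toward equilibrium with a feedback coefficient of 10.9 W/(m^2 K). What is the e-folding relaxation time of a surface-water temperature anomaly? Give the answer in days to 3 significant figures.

119 days

Areal heat capacity C = 1.12×10^8 J/(m²·K) (given).
Relaxation time τ = C / λ = 1.12×10^8 / 10.9 = 1.03×10^7 s.
In days: 1.03×10^7 s / (86400 s/day) = 119 days.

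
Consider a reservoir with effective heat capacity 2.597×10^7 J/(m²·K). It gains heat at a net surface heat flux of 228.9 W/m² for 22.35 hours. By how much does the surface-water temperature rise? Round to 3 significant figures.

0.709 K

Areal heat capacity C = 2.597×10^7 J/(m²·K) (given).
Net heat input Q = F Δt = 228.9 × (22.35 hours × 3600 s/hour) = 1.84×10^7 J/m².
ΔT = Q / C = 1.84×10^7 / 2.60×10^7 = 0.709 K.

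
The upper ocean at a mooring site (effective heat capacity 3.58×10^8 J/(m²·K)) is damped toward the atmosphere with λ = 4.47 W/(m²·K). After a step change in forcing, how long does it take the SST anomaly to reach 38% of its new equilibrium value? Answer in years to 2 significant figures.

1.2 years

Areal heat capacity C = 3.58×10^8 J/(m²·K) (given).
τ = C / λ = 3.58×10^8 / 4.47 = 8.01×10^7 s.
Fraction reached: 1 − e^(−t/τ) = 0.38 ⇒ t = −τ ln(1 − 0.38) = τ × 0.478.
t = 3.83×10^7 s = 1.21 years.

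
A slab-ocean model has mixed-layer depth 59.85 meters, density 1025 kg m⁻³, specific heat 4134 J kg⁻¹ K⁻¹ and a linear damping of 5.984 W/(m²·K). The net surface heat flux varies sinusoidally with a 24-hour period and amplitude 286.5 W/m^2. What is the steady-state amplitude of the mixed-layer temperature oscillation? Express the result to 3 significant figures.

0.0155 K

Areal heat capacity C = ρ c_p D = 1025 × 4134 × 59.85 = 2.54×10^8 J m⁻² K⁻¹.
Angular frequency ω = 2π / T = 2π / 86400 s = 7.27×10^-5 s⁻¹.
√((Cω)² + λ²) = √((18400)² + 5.984²) = 18400 W/(m²·K).
Amplitude A = F₀ / √((Cω)²+λ²) = 286.5 / 18400 = 0.0155 K.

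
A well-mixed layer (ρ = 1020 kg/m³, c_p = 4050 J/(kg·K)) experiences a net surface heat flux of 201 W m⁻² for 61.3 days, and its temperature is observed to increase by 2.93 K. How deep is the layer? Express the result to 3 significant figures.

88.0 m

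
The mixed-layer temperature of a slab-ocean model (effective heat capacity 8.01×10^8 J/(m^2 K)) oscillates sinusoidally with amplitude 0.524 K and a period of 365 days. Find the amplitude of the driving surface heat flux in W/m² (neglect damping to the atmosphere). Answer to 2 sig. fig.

84

Areal heat capacity C = 8.01×10^8 J/(m^2 K) (given).
ω = 2π / 3.15×10^7 s = 1.99×10^-7 s⁻¹.
Cω = 8.01×10^8 × 1.99×10^-7 = 160 W/(m²·K).
F₀ = A × Cω = 0.524 × 160 = 83.6 W/m².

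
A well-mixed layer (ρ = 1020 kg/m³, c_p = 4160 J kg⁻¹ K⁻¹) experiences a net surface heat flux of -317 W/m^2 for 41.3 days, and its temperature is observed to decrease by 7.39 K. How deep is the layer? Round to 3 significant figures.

36.1 m

Heat input Q = F Δt = -317 × 3.57×10^6 s = -1.13×10^9 J/m².
Required areal heat capacity C = Q / ΔT = 1.53×10^8 J/(m²·K).
Depth D = C / (ρ c_p) = 1.53×10^8 / (1020 × 4160) = 36.1 m.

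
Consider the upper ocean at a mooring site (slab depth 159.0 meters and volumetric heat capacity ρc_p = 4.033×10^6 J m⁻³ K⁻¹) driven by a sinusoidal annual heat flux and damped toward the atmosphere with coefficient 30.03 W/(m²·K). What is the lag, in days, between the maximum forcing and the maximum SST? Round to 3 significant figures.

77.8 days

Areal heat capacity C = ρc_p × D = 4.033×10^6 × 159.0 = 6.41×10^8 J/(m²·K).
ω = 2π / 3.15×10^7 s = 1.99×10^-7 s⁻¹.
Phase lag φ = arctan(Cω/λ) = arctan(128/30.03) = 1.34 rad.
Time lag = φ / ω = 1.34 / 1.99×10^-7 = 6.73×10^6 s = 77.8 days.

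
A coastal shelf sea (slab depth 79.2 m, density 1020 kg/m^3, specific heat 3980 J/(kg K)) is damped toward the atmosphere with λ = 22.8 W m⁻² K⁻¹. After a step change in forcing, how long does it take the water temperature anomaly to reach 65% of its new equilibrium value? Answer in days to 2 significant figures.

Areal heat capacity C = ρ c_p D = 1020 × 3980 × 79.2 = 3.22×10^8 J/(m^2 K).
τ = C / λ = 3.22×10^8 / 22.8 = 1.41×10^7 s.
Fraction reached: 1 − e^(−t/τ) = 0.65 ⇒ t = −τ ln(1 − 0.65) = τ × 1.05.
t = 1.48×10^7 s = 171 days.

170 days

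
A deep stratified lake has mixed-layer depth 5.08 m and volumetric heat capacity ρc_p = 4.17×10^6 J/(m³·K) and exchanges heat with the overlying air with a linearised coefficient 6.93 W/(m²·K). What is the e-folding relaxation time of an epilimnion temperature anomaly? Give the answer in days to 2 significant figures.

Areal heat capacity C = ρc_p × D = 4.17×10^6 × 5.08 = 2.12×10^7 J/(m²·K).
Relaxation time τ = C / λ = 2.12×10^7 / 6.93 = 3.06×10^6 s.
In days: 3.06×10^6 s / (86400 s/day) = 35.4 days.

35 days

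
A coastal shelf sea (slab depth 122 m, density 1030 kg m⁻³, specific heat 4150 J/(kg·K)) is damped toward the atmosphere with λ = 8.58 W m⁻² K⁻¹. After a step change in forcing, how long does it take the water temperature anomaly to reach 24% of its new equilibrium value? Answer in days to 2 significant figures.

Areal heat capacity C = ρ c_p D = 1030 × 4150 × 122 = 5.21×10^8 J m⁻² K⁻¹.
τ = C / λ = 5.21×10^8 / 8.58 = 6.08×10^7 s.
Fraction reached: 1 − e^(−t/τ) = 0.24 ⇒ t = −τ ln(1 − 0.24) = τ × 0.274.
t = 1.67×10^7 s = 193 days.

190 days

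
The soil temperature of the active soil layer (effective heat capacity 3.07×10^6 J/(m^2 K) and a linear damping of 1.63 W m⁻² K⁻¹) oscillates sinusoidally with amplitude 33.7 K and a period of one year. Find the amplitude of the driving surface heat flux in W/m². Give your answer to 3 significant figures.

58.7

Areal heat capacity C = 3.07×10^6 J/(m^2 K) (given).
ω = 2π / 3.15×10^7 s = 1.99×10^-7 s⁻¹.
√((Cω)² + λ²) = √((0.612)² + 1.63²) = 1.74 W/(m²·K).
F₀ = A × √((Cω)²+λ²) = 33.7 × 1.74 = 58.7 W/m².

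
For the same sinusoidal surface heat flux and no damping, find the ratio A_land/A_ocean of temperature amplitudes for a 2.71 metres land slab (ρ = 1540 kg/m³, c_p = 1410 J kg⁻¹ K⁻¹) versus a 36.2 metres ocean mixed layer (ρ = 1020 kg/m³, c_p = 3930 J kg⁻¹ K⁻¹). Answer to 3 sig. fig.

24.7

C_ocean = 1020 × 3930 × 36.2 = 1.45×10^8 J/(m²·K).
C_land = 1540 × 1410 × 2.71 = 5.88×10^6 J/(m²·K).
Undamped amplitude ∝ 1/C, so A_land/A_ocean = C_ocean/C_land = 24.7.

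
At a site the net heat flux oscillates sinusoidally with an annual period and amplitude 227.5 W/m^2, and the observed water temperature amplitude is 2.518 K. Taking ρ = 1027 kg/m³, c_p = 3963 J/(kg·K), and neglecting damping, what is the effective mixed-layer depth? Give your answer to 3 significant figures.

ω = 2π / 3.15×10^7 s = 1.99×10^-7 s⁻¹.
Required C = F₀ / (A ω) = 227.5 / (2.518 × 1.99×10^-7) = 4.53×10^8 J/(m²·K).
D = C / (ρ c_p) = 4.53×10^8 / (1027 × 3963) = 111 m.

111 m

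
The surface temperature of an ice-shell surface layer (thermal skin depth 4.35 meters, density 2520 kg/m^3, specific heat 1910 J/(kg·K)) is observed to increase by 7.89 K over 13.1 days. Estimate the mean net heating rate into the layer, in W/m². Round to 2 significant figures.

150

Areal heat capacity C = ρ c_p D = 2520 × 1910 × 4.35 = 2.09×10^7 J/(m^2 K).
Required heat per unit area: Q = C ΔT = 2.09×10^7 × 7.89 = 1.65×10^8 J/m².
Flux F = Q / Δt = 1.65×10^8 / 1.13×10^6 s = 146 W/m².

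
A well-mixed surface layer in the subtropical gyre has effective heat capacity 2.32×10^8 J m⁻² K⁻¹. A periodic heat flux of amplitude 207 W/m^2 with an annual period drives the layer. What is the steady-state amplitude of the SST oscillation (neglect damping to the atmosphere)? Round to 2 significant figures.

4.5 K

Areal heat capacity C = 2.32×10^8 J m⁻² K⁻¹ (given).
Angular frequency ω = 2π / T = 2π / 3.15×10^7 s = 1.99×10^-7 s⁻¹.
Cω = 2.32×10^8 × 1.99×10^-7 = 46.2 W/(m²·K).
Amplitude A = F₀ / (Cω) = 207 / 46.2 = 4.48 K.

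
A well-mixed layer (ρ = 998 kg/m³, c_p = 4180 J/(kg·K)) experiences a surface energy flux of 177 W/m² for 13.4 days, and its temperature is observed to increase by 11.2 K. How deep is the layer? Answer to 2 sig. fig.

4.4 m

Heat input Q = F Δt = 177 × 1.16×10^6 s = 2.05×10^8 J/m².
Required areal heat capacity C = Q / ΔT = 1.83×10^7 J/(m²·K).
Depth D = C / (ρ c_p) = 1.83×10^7 / (998 × 4180) = 4.39 m.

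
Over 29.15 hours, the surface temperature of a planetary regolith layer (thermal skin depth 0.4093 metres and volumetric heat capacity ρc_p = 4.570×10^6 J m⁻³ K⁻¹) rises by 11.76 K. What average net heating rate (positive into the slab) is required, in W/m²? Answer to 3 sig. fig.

210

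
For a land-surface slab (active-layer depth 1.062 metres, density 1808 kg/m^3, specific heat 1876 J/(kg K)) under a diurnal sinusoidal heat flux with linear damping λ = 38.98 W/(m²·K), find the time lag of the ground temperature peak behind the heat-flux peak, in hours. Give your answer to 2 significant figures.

Areal heat capacity C = ρ c_p D = 1808 × 1876 × 1.062 = 3.60×10^6 J m⁻² K⁻¹.
ω = 2π / 86400 s = 7.27×10^-5 s⁻¹.
Phase lag φ = arctan(Cω/λ) = arctan(262/38.98) = 1.42 rad.
Time lag = φ / ω = 1.42 / 7.27×10^-5 = 19600 s = 5.44 hours.

5.4 hours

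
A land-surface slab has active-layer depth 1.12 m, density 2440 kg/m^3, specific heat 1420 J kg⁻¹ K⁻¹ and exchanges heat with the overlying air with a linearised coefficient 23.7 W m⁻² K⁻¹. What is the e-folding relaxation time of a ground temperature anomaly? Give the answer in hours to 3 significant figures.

45.5 hours

Areal heat capacity C = ρ c_p D = 2440 × 1420 × 1.12 = 3.88×10^6 J m⁻² K⁻¹.
Relaxation time τ = C / λ = 3.88×10^6 / 23.7 = 1.64×10^5 s.
In hours: 1.64×10^5 s / (3600 s/hour) = 45.5 hours.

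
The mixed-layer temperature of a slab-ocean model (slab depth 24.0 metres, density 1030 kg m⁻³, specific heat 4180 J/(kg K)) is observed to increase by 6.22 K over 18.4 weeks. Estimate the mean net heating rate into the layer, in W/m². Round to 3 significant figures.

Areal heat capacity C = ρ c_p D = 1030 × 4180 × 24.0 = 1.03×10^8 J/(m²·K).
Required heat per unit area: Q = C ΔT = 1.03×10^8 × 6.22 = 6.43×10^8 J/m².
Flux F = Q / Δt = 6.43×10^8 / 1.11×10^7 s = 57.8 W/m².

57.8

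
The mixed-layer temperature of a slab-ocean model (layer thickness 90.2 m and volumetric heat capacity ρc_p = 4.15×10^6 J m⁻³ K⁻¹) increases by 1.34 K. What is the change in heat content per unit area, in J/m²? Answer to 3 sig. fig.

5.02×10^8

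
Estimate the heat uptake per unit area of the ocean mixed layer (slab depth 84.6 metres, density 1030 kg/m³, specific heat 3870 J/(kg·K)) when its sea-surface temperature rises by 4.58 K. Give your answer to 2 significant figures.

1.5×10^9

Areal heat capacity C = ρ c_p D = 1030 × 3870 × 84.6 = 3.37×10^8 J/(m²·K).
ΔQ = C ΔT = 3.37×10^8 × 4.58 = 1.54×10^9 J/m².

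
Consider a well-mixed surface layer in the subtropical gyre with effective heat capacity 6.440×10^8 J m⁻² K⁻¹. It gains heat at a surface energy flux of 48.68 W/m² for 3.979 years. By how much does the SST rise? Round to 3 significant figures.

9.49 K

Areal heat capacity C = 6.440×10^8 J m⁻² K⁻¹ (given).
Net heat input Q = F Δt = 48.68 × (3.979 years × 3.156×10^7 s/year) = 6.11×10^9 J/m².
ΔT = Q / C = 6.11×10^9 / 6.44×10^8 = 9.49 K.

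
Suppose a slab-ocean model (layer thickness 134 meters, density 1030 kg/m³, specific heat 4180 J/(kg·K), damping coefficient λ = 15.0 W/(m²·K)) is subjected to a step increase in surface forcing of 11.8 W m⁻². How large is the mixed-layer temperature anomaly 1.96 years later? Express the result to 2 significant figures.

0.63 K

Areal heat capacity C = ρ c_p D = 1030 × 4180 × 134 = 5.77×10^8 J m⁻² K⁻¹.
τ = C / λ = 5.77×10^8 / 15.0 = 3.85×10^7 s.
Equilibrium anomaly ΔT_eq = F / λ = 11.8 / 15.0 = 0.787 K.
t = 1.96 years = 6.19×10^7 s, so t/τ = 1.61.
ΔT(t) = ΔT_eq (1 − e^(−t/τ)) = 0.787 × (1 − e^−1.61) = 0.629 K.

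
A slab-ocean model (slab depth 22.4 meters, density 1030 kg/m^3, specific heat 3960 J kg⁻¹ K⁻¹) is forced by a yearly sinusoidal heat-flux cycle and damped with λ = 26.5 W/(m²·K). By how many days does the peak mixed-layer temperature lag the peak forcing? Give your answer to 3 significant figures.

35.0 days

Areal heat capacity C = ρ c_p D = 1030 × 3960 × 22.4 = 9.14×10^7 J m⁻² K⁻¹.
ω = 2π / 3.15×10^7 s = 1.99×10^-7 s⁻¹.
Phase lag φ = arctan(Cω/λ) = arctan(18.2/26.5) = 0.602 rad.
Time lag = φ / ω = 0.602 / 1.99×10^-7 = 3.02×10^6 s = 35.0 days.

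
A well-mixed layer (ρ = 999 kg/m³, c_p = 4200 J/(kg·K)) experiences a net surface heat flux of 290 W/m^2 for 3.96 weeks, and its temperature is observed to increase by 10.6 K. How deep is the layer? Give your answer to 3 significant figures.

15.6 m

Heat input Q = F Δt = 290 × 2.40×10^6 s = 6.95×10^8 J/m².
Required areal heat capacity C = Q / ΔT = 6.55×10^7 J/(m²·K).
Depth D = C / (ρ c_p) = 6.55×10^7 / (999 × 4200) = 15.6 m.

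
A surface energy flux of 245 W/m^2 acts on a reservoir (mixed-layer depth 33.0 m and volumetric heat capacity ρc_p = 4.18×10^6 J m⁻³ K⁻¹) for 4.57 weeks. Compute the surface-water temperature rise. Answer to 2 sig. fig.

Areal heat capacity C = ρc_p × D = 4.18×10^6 × 33.0 = 1.38×10^8 J m⁻² K⁻¹.
Net heat input Q = F Δt = 245 × (4.57 weeks × 6.048×10^5 s/week) = 6.77×10^8 J/m².
ΔT = Q / C = 6.77×10^8 / 1.38×10^8 = 4.91 K.

4.9 K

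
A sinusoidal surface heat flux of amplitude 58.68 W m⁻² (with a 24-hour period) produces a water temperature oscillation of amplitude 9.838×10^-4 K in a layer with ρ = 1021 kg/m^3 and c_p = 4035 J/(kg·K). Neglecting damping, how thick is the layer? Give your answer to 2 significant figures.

ω = 2π / 86400 s = 7.27×10^-5 s⁻¹.
Required C = F₀ / (A ω) = 58.68 / (9.838×10^-4 × 7.27×10^-5) = 8.20×10^8 J/(m²·K).
D = C / (ρ c_p) = 8.20×10^8 / (1021 × 4035) = 199 m.

200 m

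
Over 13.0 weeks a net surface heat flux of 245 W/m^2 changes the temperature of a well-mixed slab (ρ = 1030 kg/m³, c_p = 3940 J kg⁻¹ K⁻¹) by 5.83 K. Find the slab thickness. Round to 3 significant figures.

81.4 m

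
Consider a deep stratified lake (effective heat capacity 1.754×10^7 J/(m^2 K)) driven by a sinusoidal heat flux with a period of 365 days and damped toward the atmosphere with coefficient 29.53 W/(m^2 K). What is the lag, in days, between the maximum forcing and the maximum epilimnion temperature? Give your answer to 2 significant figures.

6.8 days

Areal heat capacity C = 1.754×10^7 J/(m^2 K) (given).
ω = 2π / 3.15×10^7 s = 1.99×10^-7 s⁻¹.
Phase lag φ = arctan(Cω/λ) = arctan(3.49/29.53) = 0.118 rad.
Time lag = φ / ω = 0.118 / 1.99×10^-7 = 5.91×10^5 s = 6.84 days.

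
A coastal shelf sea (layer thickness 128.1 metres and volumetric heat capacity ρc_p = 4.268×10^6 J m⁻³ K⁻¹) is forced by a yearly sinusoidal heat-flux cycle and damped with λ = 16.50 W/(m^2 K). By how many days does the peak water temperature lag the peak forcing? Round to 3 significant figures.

82.5 days

Areal heat capacity C = ρc_p × D = 4.268×10^6 × 128.1 = 5.47×10^8 J/(m^2 K).
ω = 2π / 3.15×10^7 s = 1.99×10^-7 s⁻¹.
Phase lag φ = arctan(Cω/λ) = arctan(109/16.50) = 1.42 rad.
Time lag = φ / ω = 1.42 / 1.99×10^-7 = 7.13×10^6 s = 82.5 days.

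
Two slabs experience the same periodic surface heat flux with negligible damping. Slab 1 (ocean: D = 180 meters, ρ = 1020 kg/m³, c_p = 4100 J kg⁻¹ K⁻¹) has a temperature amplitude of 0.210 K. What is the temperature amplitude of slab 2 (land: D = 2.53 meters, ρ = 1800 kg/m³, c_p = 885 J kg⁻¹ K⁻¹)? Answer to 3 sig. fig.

39.2 K

C_ocean = 7.53×10^8 J/(m²·K); C_land = 4.03×10^6 J/(m²·K).
A ∝ 1/C ⇒ A_land = A_ocean × C_ocean/C_land = 0.210 × 187 = 39.2 K.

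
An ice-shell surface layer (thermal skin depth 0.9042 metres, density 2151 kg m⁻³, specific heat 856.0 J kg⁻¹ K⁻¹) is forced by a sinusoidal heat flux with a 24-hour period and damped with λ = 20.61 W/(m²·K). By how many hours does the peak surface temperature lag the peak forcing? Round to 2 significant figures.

5.4 hours

Areal heat capacity C = ρ c_p D = 2151 × 856.0 × 0.9042 = 1.66×10^6 J m⁻² K⁻¹.
ω = 2π / 86400 s = 7.27×10^-5 s⁻¹.
Phase lag φ = arctan(Cω/λ) = arctan(121/20.61) = 1.40 rad.
Time lag = φ / ω = 1.40 / 7.27×10^-5 = 19300 s = 5.36 hours.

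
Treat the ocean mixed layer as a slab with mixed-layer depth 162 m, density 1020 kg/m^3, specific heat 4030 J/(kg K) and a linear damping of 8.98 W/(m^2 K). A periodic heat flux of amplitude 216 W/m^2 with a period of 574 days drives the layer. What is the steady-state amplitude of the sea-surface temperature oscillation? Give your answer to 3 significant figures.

2.55 K

Areal heat capacity C = ρ c_p D = 1020 × 4030 × 162 = 6.66×10^8 J m⁻² K⁻¹.
Angular frequency ω = 2π / T = 2π / 4.96×10^7 s = 1.27×10^-7 s⁻¹.
√((Cω)² + λ²) = √((84.4)² + 8.98²) = 84.8 W/(m²·K).
Amplitude A = F₀ / √((Cω)²+λ²) = 216 / 84.8 = 2.55 K.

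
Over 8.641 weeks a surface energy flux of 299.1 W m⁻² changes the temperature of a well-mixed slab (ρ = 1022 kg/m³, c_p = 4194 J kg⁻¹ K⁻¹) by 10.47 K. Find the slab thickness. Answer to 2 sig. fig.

35 m

Heat input Q = F Δt = 299.1 × 5.23×10^6 s = 1.56×10^9 J/m².
Required areal heat capacity C = Q / ΔT = 1.49×10^8 J/(m²·K).
Depth D = C / (ρ c_p) = 1.49×10^8 / (1022 × 4194) = 34.8 m.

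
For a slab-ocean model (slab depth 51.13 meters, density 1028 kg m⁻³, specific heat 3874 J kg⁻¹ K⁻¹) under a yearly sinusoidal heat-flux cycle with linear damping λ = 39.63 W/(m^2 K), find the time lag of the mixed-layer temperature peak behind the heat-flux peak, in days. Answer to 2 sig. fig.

Areal heat capacity C = ρ c_p D = 1028 × 3874 × 51.13 = 2.04×10^8 J m⁻² K⁻¹.
ω = 2π / 3.15×10^7 s = 1.99×10^-7 s⁻¹.
Phase lag φ = arctan(Cω/λ) = arctan(40.6/39.63) = 0.797 rad.
Time lag = φ / ω = 0.797 / 1.99×10^-7 = 4.00×10^6 s = 46.3 days.

46 days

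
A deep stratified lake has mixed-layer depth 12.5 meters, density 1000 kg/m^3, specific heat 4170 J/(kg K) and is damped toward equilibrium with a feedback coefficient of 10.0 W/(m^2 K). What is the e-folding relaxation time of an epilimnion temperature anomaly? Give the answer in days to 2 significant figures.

Areal heat capacity C = ρ c_p D = 1000 × 4170 × 12.5 = 5.21×10^7 J/(m²·K).
Relaxation time τ = C / λ = 5.21×10^7 / 10.0 = 5.21×10^6 s.
In days: 5.21×10^6 s / (86400 s/day) = 60.3 days.

60 days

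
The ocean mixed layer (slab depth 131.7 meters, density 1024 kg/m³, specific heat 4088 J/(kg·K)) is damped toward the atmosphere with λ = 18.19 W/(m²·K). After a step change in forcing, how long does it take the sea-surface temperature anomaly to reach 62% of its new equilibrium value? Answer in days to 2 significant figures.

Areal heat capacity C = ρ c_p D = 1024 × 4088 × 131.7 = 5.51×10^8 J/(m^2 K).
τ = C / λ = 5.51×10^8 / 18.19 = 3.03×10^7 s.
Fraction reached: 1 − e^(−t/τ) = 0.62 ⇒ t = −τ ln(1 − 0.62) = τ × 0.968.
t = 2.93×10^7 s = 339 days.

340 days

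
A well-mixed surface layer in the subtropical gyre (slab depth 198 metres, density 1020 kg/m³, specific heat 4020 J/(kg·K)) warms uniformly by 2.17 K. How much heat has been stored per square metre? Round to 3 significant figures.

1.76×10^9

Areal heat capacity C = ρ c_p D = 1020 × 4020 × 198 = 8.12×10^8 J m⁻² K⁻¹.
ΔQ = C ΔT = 8.12×10^8 × 2.17 = 1.76×10^9 J/m².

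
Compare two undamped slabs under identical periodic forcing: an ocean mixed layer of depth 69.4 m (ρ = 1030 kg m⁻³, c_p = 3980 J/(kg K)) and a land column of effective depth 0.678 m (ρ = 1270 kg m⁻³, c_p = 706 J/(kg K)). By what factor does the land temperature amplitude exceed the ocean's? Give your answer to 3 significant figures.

468

C_ocean = 1030 × 3980 × 69.4 = 2.84×10^8 J/(m²·K).
C_land = 1270 × 706 × 0.678 = 6.08×10^5 J/(m²·K).
Undamped amplitude ∝ 1/C, so A_land/A_ocean = C_ocean/C_land = 468.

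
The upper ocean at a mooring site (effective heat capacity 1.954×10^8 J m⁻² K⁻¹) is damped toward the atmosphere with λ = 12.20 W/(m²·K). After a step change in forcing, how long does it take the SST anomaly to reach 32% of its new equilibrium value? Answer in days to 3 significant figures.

71.5 days

Areal heat capacity C = 1.954×10^8 J m⁻² K⁻¹ (given).
τ = C / λ = 1.95×10^8 / 12.20 = 1.60×10^7 s.
Fraction reached: 1 − e^(−t/τ) = 0.32 ⇒ t = −τ ln(1 − 0.32) = τ × 0.386.
t = 6.18×10^6 s = 71.5 days.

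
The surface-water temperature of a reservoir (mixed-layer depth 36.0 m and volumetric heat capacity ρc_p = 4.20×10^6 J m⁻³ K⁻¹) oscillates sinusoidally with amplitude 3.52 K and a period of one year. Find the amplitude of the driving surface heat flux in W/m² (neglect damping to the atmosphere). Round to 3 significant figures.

106

Areal heat capacity C = ρc_p × D = 4.20×10^6 × 36.0 = 1.51×10^8 J/(m²·K).
ω = 2π / 3.15×10^7 s = 1.99×10^-7 s⁻¹.
Cω = 1.51×10^8 × 1.99×10^-7 = 30.1 W/(m²·K).
F₀ = A × Cω = 3.52 × 30.1 = 106 W/m².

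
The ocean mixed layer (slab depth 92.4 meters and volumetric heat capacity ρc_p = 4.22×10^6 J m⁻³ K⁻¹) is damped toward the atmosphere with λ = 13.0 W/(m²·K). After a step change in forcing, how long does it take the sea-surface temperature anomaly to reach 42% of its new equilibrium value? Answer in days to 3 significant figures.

189 days

Areal heat capacity C = ρc_p × D = 4.22×10^6 × 92.4 = 3.90×10^8 J m⁻² K⁻¹.
τ = C / λ = 3.90×10^8 / 13.0 = 3.00×10^7 s.
Fraction reached: 1 − e^(−t/τ) = 0.42 ⇒ t = −τ ln(1 − 0.42) = τ × 0.545.
t = 1.63×10^7 s = 189 days.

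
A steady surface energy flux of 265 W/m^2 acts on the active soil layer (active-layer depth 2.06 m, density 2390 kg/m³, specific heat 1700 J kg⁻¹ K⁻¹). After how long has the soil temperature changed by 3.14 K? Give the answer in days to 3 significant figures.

Areal heat capacity C = ρ c_p D = 2390 × 1700 × 2.06 = 8.37×10^6 J m⁻² K⁻¹.
Time required: Δt = C ΔT / F = 8.37×10^6 × 3.14 / 265 = 99200 s.
In days: 99200 s / (86400 s/day) = 1.15 days.

1.15 days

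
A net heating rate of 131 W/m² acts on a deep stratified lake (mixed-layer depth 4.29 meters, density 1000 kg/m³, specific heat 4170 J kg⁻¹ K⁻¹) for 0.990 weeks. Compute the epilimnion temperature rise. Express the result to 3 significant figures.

4.38 K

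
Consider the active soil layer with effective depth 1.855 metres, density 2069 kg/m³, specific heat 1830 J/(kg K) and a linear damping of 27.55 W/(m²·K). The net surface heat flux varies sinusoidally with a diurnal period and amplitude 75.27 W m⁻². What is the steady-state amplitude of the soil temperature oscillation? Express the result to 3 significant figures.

0.147 K

Areal heat capacity C = ρ c_p D = 2069 × 1830 × 1.855 = 7.02×10^6 J m⁻² K⁻¹.
Angular frequency ω = 2π / T = 2π / 86400 s = 7.27×10^-5 s⁻¹.
√((Cω)² + λ²) = √((511)² + 27.55²) = 512 W/(m²·K).
Amplitude A = F₀ / √((Cω)²+λ²) = 75.27 / 512 = 0.147 K.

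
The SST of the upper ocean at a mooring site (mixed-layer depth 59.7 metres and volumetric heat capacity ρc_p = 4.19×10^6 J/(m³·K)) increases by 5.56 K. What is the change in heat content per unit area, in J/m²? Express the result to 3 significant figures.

1.39×10^9

Areal heat capacity C = ρc_p × D = 4.19×10^6 × 59.7 = 2.50×10^8 J/(m^2 K).
ΔQ = C ΔT = 2.50×10^8 × 5.56 = 1.39×10^9 J/m².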